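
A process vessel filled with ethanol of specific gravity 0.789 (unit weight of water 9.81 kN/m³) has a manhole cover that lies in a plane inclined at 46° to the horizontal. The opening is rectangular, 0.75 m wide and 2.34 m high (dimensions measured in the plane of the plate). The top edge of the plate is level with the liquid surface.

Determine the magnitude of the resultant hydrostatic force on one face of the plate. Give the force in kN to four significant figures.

γ = 0.789 × 9.81 = 7.74009 kN/m³.
Let θ = 46° be the plate's angle to the horizontal; measure y along the incline from where the plane meets the free surface. Vertical depth h = y·sinθ with sinθ = 0.719340.
The centroid lies 2.34/2 = 1.17 m below the top edge, so y_c = 1.17 m and h_c = 1.17 × 0.719340 = 0.841628 m.
A = 0.75 × 2.34 = 1.755 m².
Resultant F = γ·h_c·A = 7.74009 × 0.841628 × 1.755 = 11.4326 kN.

F ≈ 11.43 kN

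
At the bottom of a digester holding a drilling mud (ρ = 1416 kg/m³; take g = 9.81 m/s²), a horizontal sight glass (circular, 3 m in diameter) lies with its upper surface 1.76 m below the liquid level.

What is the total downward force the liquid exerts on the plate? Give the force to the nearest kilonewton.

F ≈ 173 kN

γ = ρg = 1416 × 9.81 / 1000 = 13.89096 kN/m³.
The plate is horizontal, so pressure is uniform at p = γ·h = 13.89096 × 1.76 = 24.4481 kN/m².
A = π(1.5)² = 7.06858 m².
F = p·A = 24.4481 × 7.06858 = 172.813 kN.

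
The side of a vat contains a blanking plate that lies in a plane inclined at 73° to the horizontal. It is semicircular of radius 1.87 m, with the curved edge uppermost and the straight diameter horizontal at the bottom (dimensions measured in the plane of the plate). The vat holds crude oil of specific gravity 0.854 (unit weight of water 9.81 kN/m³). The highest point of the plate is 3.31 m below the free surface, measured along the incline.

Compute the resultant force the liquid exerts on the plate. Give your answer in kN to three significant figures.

F ≈ 193 kN

γ = 0.854 × 9.81 = 8.37774 kN/m³.
Let θ = 73° be the plate's angle to the horizontal; measure y along the incline from where the plane meets the free surface. Vertical depth h = y·sinθ with sinθ = 0.956305.
The centroid lies 4r/(3π) = 0.793653 m above the diameter, so r − 4r/(3π) = 1.87 − 0.793653 = 1.07635 m below the topmost point, so y_c = 3.31 + 1.07635 = 4.38635 m and h_c = 4.38635 × 0.956305 = 4.19469 m.
A = πr²/2 = π × 1.87²/2 = 5.49292 m².
Resultant F = γ·h_c·A = 8.37774 × 4.19469 × 5.49292 = 193.032 kN.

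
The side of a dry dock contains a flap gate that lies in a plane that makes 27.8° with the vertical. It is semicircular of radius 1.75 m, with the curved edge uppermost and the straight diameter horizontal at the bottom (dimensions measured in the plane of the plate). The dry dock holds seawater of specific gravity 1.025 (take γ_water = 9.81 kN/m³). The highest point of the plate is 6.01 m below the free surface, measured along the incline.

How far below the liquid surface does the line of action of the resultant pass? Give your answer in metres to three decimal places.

h_p = 6.234 m

γ = 1.025 × 9.81 = 10.05525 kN/m³.
The plate makes 27.8° with the vertical, i.e. θ = 90° − 27.8° = 62.2° to the horizontal. Measuring y along the incline from the free-surface line, vertical depth h = y·sinθ with sinθ = 0.884581.
The centroid lies 4r/(3π) = 0.742723 m above the diameter, so r − 4r/(3π) = 1.75 − 0.742723 = 1.00728 m below the topmost point, so y_c = 6.01 + 1.00728 = 7.01728 m and h_c = 7.01728 × 0.884581 = 6.20735 m.
A = πr²/2 = π × 1.75²/2 = 4.81056 m².
Resultant F = γ·h_c·A = 10.05525 × 6.20735 × 4.81056 = 300.258 kN.
I_c = (π/8 − 8/(9π))·r⁴ = 0.109757 × 1.75⁴ = 1.0294 m⁴.
Centre of pressure: y_p = y_c + I_c/(y_c·A) = 7.01728 + 1.0294/(7.01728 × 4.81056) = 7.01728 + 0.0304944 = 7.04777 m along the plane.
Vertically, h_p = y_p·sinθ = 7.04777 × 0.884581 = 6.23432 m.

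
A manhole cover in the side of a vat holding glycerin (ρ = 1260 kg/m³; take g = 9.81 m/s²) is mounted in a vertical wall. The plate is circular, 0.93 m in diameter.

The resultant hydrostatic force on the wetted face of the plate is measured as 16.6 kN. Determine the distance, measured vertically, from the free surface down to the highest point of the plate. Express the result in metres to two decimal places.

γ = ρg = 1260 × 9.81 / 1000 = 12.3606 kN/m³.
A = π(0.465)² = 0.679291 m².
From F = γ·h_c·A, the centroid depth is h_c = 16.6/(12.3606 × 0.679291) = 1.97703 m.
The centroid is at the centre, 0.465 m below the top of the plate, so the highest point sits at h_top = 1.97703 − 0.465 = 1.51203 m below the surface.

d_top ≈ 1.51 m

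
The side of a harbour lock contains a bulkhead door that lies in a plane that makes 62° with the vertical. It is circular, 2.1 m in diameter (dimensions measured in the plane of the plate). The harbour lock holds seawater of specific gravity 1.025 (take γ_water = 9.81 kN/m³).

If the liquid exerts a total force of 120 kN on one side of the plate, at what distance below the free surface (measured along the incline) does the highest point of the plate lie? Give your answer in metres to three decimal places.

y_top ≈ 6.289 m

γ = 1.025 × 9.81 = 10.05525 kN/m³.
A = π(1.05)² = 3.46361 m².
From F = γ·h_c·A, the centroid depth is h_c = 120/(10.05525 × 3.46361) = 3.44556 m.
The plate makes 62° with the vertical, i.e. θ = 90° − 62° = 28° to the horizontal. Measuring y along the incline from the free-surface line, vertical depth h = y·sinθ with sinθ = 0.469472.
Along the incline, y_c = h_c/sinθ = 3.44556/0.469472 = 7.33922 m.
The centroid is at the centre, 1.05 m below the top of the plate, so the highest point sits at y_top = 7.33922 − 1.05 = 6.28922 m along the incline.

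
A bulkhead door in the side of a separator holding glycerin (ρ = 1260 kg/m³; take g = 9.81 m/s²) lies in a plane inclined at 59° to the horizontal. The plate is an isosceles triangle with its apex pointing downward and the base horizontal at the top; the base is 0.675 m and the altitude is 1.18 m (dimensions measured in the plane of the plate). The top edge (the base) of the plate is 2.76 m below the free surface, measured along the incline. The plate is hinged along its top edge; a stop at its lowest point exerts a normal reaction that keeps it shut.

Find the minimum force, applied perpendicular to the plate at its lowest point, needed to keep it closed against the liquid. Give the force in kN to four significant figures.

γ = ρg = 1260 × 9.81 / 1000 = 12.3606 kN/m³.
Let θ = 59° be the plate's angle to the horizontal; measure y along the incline from where the plane meets the free surface. Vertical depth h = y·sinθ with sinθ = 0.857167.
With the apex down, the centroid sits h/3 = 1.18/3 = 0.393333 m below the base (the top edge), so y_c = 2.76 + 0.393333 = 3.15333 m and h_c = 3.15333 × 0.857167 = 2.70293 m.
A = ½ × 0.675 × 1.18 = 0.39825 m².
Resultant F = γ·h_c·A = 12.3606 × 2.70293 × 0.39825 = 13.3055 kN.
I_c = b·h³/36 = 0.675 × 1.18³/36 = 0.0308068 m⁴.
Centre of pressure: y_p = y_c + I_c/(y_c·A) = 3.15333 + 0.0308068/(3.15333 × 0.39825) = 3.15333 + 0.0245313 = 3.17786 m along the plane.
The resultant acts 0.393333 + 0.0245313 = 0.417864 m (along the plate) below the hinge at the top edge, so the moment about the hinge is M = F × 0.417864 = 13.3055 × 0.417864 = 5.55989 kN·m.
A normal force at the bottom, 1.18 m from the hinge, must supply this moment: P = 5.55989/1.18 = 4.71177 kN.

P ≈ 4.712 kN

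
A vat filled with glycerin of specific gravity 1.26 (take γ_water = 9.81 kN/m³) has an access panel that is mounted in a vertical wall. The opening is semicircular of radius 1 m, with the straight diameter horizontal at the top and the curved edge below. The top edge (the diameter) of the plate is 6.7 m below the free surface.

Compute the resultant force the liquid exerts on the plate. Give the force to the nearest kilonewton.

γ = 1.26 × 9.81 = 12.3606 kN/m³.
The centroid of a semicircle lies 4r/(3π) = 0.424413 m from the diameter, here below the top edge, so the centroid depth is h_c = 6.7 + 0.424413 = 7.12441 m.
A = πr²/2 = π × 1²/2 = 1.5708 m².
Resultant F = γ·h_c·A = 12.3606 × 7.12441 × 1.5708 = 138.328 kN.

F ≈ 138 kN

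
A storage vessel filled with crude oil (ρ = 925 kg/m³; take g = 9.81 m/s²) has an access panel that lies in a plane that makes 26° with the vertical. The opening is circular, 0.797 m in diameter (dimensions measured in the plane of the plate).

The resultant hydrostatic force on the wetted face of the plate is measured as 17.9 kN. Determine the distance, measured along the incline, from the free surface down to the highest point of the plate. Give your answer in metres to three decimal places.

y_top ≈ 4.001 m

γ = ρg = 925 × 9.81 / 1000 = 9.07425 kN/m³.
A = π(0.3985)² = 0.498892 m².
From F = γ·h_c·A, the centroid depth is h_c = 17.9/(9.07425 × 0.498892) = 3.95399 m.
The plate makes 26° with the vertical, i.e. θ = 90° − 26° = 64° to the horizontal. Measuring y along the incline from the free-surface line, vertical depth h = y·sinθ with sinθ = 0.898794.
Along the incline, y_c = h_c/sinθ = 3.95399/0.898794 = 4.39922 m.
The centroid is at the centre, 0.3985 m below the top of the plate, so the highest point sits at y_top = 4.39922 − 0.3985 = 4.00072 m along the incline.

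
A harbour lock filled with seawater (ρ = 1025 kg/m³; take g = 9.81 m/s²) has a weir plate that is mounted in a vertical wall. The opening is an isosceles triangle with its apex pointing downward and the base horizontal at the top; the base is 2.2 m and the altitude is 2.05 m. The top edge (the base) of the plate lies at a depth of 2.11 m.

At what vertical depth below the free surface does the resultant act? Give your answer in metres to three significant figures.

γ = ρg = 1025 × 9.81 / 1000 = 10.05525 kN/m³.
With the apex down, the centroid sits h/3 = 2.05/3 = 0.683333 m below the base (the top edge), so the centroid depth is h_c = 2.11 + 0.683333 = 2.79333 m.
A = ½ × 2.2 × 2.05 = 2.255 m².
Resultant F = γ·h_c·A = 10.05525 × 2.79333 × 2.255 = 63.3376 kN.
I_c = b·h³/36 = 2.2 × 2.05³/36 = 0.52648 m⁴.
Centre of pressure: y_p = y_c + I_c/(y_c·A) = 2.79333 + 0.52648/(2.79333 × 2.255) = 2.79333 + 0.0835821 = 2.87691 m along the plane.

h_p = 2.88 m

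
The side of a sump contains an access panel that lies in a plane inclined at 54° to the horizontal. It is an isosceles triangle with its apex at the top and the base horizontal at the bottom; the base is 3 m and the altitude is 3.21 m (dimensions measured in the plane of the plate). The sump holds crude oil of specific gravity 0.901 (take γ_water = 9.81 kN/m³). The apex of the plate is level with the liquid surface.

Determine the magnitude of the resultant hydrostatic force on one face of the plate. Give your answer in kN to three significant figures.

γ = 0.901 × 9.81 = 8.83881 kN/m³.
Let θ = 54° be the plate's angle to the horizontal; measure y along the incline from where the plane meets the free surface. Vertical depth h = y·sinθ with sinθ = 0.809017.
With the apex up, the centroid sits 2h/3 = 2 × 3.21/3 = 2.14 m below the apex, so y_c = 2.14 m and h_c = 2.14 × 0.809017 = 1.7313 m.
A = ½ × 3 × 3.21 = 4.815 m².
Resultant F = γ·h_c·A = 8.83881 × 1.7313 × 4.815 = 73.6822 kN.

F ≈ 73.7 kN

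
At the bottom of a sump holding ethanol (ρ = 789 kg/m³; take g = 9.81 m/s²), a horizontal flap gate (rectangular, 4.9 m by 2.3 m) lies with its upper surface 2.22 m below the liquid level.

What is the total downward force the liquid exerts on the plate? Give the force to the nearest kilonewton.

γ = ρg = 789 × 9.81 / 1000 = 7.74009 kN/m³.
The plate is horizontal, so pressure is uniform at p = γ·h = 7.74009 × 2.22 = 17.183 kN/m².
A = 4.9 × 2.3 = 11.27 m².
F = p·A = 17.183 × 11.27 = 193.652 kN.

F ≈ 194 kN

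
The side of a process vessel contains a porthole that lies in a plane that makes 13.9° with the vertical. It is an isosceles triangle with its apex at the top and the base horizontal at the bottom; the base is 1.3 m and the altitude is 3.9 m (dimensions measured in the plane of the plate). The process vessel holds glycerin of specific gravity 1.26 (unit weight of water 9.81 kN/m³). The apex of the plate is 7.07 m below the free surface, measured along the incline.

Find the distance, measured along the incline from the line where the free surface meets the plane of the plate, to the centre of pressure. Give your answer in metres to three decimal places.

y_p = 9.757 m

γ = 1.26 × 9.81 = 12.3606 kN/m³.
The plate makes 13.9° with the vertical, i.e. θ = 90° − 13.9° = 76.1° to the horizontal. Measuring y along the incline from the free-surface line, vertical depth h = y·sinθ with sinθ = 0.970716.
With the apex up, the centroid sits 2h/3 = 2 × 3.9/3 = 2.6 m below the apex, so y_c = 7.07 + 2.6 = 9.67 m and h_c = 9.67 × 0.970716 = 9.38682 m.
A = ½ × 1.3 × 3.9 = 2.535 m².
Resultant F = γ·h_c·A = 12.3606 × 9.38682 × 2.535 = 294.128 kN.
I_c = b·h³/36 = 1.3 × 3.9³/36 = 2.14208 m⁴.
Centre of pressure: y_p = y_c + I_c/(y_c·A) = 9.67 + 2.14208/(9.67 × 2.535) = 9.67 + 0.0873839 = 9.75738 m along the plane.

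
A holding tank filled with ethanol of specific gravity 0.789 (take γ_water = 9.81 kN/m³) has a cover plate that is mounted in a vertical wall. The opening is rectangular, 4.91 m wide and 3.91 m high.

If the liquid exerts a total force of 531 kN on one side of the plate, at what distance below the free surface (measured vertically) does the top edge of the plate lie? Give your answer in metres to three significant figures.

d_top ≈ 1.62 m

γ = 0.789 × 9.81 = 7.74009 kN/m³.
A = 4.91 × 3.91 = 19.1981 m².
From F = γ·h_c·A, the centroid depth is h_c = 531/(7.74009 × 19.1981) = 3.57347 m.
The centroid lies 3.91/2 = 1.955 m below the top edge, so the top edge sits at h_top = 3.57347 − 1.955 = 1.61847 m below the surface.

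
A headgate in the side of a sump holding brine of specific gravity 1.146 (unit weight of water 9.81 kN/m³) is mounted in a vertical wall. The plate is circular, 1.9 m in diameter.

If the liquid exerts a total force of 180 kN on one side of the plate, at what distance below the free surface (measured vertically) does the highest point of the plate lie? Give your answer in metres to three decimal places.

γ = 1.146 × 9.81 = 11.24226 kN/m³.
A = π(0.95)² = 2.83529 m².
From F = γ·h_c·A, the centroid depth is h_c = 180/(11.24226 × 2.83529) = 5.64705 m.
The centroid is at the centre, 0.95 m below the top of the plate, so the highest point sits at h_top = 5.64705 − 0.95 = 4.69705 m below the surface.

d_top ≈ 4.697 m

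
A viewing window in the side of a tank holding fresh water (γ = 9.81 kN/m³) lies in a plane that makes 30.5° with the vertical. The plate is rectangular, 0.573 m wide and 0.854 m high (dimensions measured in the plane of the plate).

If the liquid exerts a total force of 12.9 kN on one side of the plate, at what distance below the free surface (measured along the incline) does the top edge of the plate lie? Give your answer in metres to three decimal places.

y_top ≈ 2.692 m

γ = 9.81 kN/m³.
A = 0.573 × 0.854 = 0.489342 m².
From F = γ·h_c·A, the centroid depth is h_c = 12.9/(9.81 × 0.489342) = 2.68725 m.
The plate makes 30.5° with the vertical, i.e. θ = 90° − 30.5° = 59.5° to the horizontal. Measuring y along the incline from the free-surface line, vertical depth h = y·sinθ with sinθ = 0.861629.
Along the incline, y_c = h_c/sinθ = 2.68725/0.861629 = 3.1188 m.
The centroid lies 0.854/2 = 0.427 m below the top edge, so the top edge sits at y_top = 3.1188 − 0.427 = 2.6918 m along the incline.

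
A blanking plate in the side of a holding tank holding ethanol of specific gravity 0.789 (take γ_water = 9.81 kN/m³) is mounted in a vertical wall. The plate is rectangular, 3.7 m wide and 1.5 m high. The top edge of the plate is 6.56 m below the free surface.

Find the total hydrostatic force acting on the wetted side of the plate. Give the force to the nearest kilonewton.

γ = 0.789 × 9.81 = 7.74009 kN/m³.
The centroid lies 1.5/2 = 0.75 m below the top edge, so the centroid depth is h_c = 6.56 + 0.75 = 7.31 m.
A = 3.7 × 1.5 = 5.55 m².
Resultant F = γ·h_c·A = 7.74009 × 7.31 × 5.55 = 314.019 kN.

F ≈ 314 kN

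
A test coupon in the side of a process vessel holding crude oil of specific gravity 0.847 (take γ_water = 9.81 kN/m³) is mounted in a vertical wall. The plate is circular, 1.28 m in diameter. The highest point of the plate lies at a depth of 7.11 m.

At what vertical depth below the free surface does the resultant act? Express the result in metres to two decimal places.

γ = 0.847 × 9.81 = 8.30907 kN/m³.
The centroid is at the centre, 0.64 m below the top of the plate, so the centroid depth is h_c = 7.11 + 0.64 = 7.75 m.
A = π(0.64)² = 1.2868 m².
Resultant F = γ·h_c·A = 8.30907 × 7.75 × 1.2868 = 82.8639 kN.
I_c = πr⁴/4 = π × 0.64⁴/4 = 0.131768 m⁴.
Centre of pressure: y_p = y_c + I_c/(y_c·A) = 7.75 + 0.131768/(7.75 × 1.2868) = 7.75 + 0.0132129 = 7.76321 m along the plane.

h_p = 7.76 m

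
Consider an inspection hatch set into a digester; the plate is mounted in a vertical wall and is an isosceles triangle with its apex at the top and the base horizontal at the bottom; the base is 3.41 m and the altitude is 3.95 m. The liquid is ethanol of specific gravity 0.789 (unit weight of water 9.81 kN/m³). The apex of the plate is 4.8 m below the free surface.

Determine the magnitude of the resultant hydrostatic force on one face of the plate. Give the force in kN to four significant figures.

γ = 0.789 × 9.81 = 7.74009 kN/m³.
With the apex up, the centroid sits 2h/3 = 2 × 3.95/3 = 2.63333 m below the apex, so the centroid depth is h_c = 4.8 + 2.63333 = 7.43333 m.
A = ½ × 3.41 × 3.95 = 6.73475 m².
Resultant F = γ·h_c·A = 7.74009 × 7.43333 × 6.73475 = 387.481 kN.

F ≈ 387.5 kN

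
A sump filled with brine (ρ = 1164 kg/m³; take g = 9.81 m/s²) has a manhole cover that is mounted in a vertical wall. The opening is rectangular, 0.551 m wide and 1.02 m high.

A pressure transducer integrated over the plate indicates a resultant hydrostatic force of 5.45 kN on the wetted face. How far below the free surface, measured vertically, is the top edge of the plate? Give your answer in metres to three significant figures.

d_top ≈ 0.339 m

γ = ρg = 1164 × 9.81 / 1000 = 11.41884 kN/m³.
A = 0.551 × 1.02 = 0.56202 m².
From F = γ·h_c·A, the centroid depth is h_c = 5.45/(11.41884 × 0.56202) = 0.849225 m.
The centroid lies 1.02/2 = 0.51 m below the top edge, so the top edge sits at h_top = 0.849225 − 0.51 = 0.339225 m below the surface.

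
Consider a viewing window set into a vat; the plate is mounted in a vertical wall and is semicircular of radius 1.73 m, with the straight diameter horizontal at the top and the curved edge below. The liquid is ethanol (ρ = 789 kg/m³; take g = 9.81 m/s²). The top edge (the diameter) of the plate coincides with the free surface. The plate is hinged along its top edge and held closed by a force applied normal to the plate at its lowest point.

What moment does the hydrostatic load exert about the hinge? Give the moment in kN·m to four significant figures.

γ = ρg = 789 × 9.81 / 1000 = 7.74009 kN/m³.
The centroid of a semicircle lies 4r/(3π) = 0.734235 m from the diameter, here below the top edge, so the centroid depth is h_c = 0.734235 m.
A = πr²/2 = π × 1.73²/2 = 4.70124 m².
Resultant F = γ·h_c·A = 7.74009 × 0.734235 × 4.70124 = 26.7174 kN.
I_c = (π/8 − 8/(9π))·r⁴ = 0.109757 × 1.73⁴ = 0.983143 m⁴.
Centre of pressure: y_p = y_c + I_c/(y_c·A) = 0.734235 + 0.983143/(0.734235 × 4.70124) = 0.734235 + 0.284819 = 1.01905 m along the plane.
The resultant acts 0.734235 + 0.284819 = 1.01905 m (along the plate) below the hinge at the top edge, so the moment about the hinge is M = F × 1.01905 = 26.7174 × 1.01905 = 27.2264 kN·m.

M ≈ 27.23 kN·m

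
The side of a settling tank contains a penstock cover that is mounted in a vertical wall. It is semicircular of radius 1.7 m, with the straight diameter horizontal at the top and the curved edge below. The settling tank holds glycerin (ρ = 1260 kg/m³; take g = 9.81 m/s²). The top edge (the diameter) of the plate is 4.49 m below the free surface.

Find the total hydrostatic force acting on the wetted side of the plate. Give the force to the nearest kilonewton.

γ = ρg = 1260 × 9.81 / 1000 = 12.3606 kN/m³.
The centroid of a semicircle lies 4r/(3π) = 0.721502 m from the diameter, here below the top edge, so the centroid depth is h_c = 4.49 + 0.721502 = 5.2115 m.
A = πr²/2 = π × 1.7²/2 = 4.5396 m².
Resultant F = γ·h_c·A = 12.3606 × 5.2115 × 4.5396 = 292.429 kN.

F ≈ 292 kN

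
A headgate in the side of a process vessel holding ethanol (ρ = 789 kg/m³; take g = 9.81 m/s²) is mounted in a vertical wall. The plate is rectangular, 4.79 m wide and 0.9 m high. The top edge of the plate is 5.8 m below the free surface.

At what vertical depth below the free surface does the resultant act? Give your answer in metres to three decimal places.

h_p = 6.261 m

γ = ρg = 789 × 9.81 / 1000 = 7.74009 kN/m³.
The centroid lies 0.9/2 = 0.45 m below the top edge, so the centroid depth is h_c = 5.8 + 0.45 = 6.25 m.
A = 4.79 × 0.9 = 4.311 m².
Resultant F = γ·h_c·A = 7.74009 × 6.25 × 4.311 = 208.547 kN.
I_c = b·h³/12 = 4.79 × 0.9³/12 = 0.290993 m⁴.
Centre of pressure: y_p = y_c + I_c/(y_c·A) = 6.25 + 0.290993/(6.25 × 4.311) = 6.25 + 0.0108 = 6.2608 m along the plane.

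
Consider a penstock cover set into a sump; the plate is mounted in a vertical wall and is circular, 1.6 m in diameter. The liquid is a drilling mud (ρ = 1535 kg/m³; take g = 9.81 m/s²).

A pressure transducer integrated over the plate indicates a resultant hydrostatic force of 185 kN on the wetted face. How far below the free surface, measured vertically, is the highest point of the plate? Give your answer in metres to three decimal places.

γ = ρg = 1535 × 9.81 / 1000 = 15.05835 kN/m³.
A = π(0.8)² = 2.01062 m².
From F = γ·h_c·A, the centroid depth is h_c = 185/(15.05835 × 2.01062) = 6.11033 m.
The centroid is at the centre, 0.8 m below the top of the plate, so the highest point sits at h_top = 6.11033 − 0.8 = 5.31033 m below the surface.

d_top ≈ 5.310 m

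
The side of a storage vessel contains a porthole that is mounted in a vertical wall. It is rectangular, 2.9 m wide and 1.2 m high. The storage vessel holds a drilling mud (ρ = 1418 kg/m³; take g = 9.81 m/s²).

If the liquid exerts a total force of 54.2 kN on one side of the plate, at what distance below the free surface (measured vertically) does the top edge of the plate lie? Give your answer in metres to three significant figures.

d_top ≈ 0.520 m

γ = ρg = 1418 × 9.81 / 1000 = 13.91058 kN/m³.
A = 2.9 × 1.2 = 3.48 m².
From F = γ·h_c·A, the centroid depth is h_c = 54.2/(13.91058 × 3.48) = 1.11963 m.
The centroid lies 1.2/2 = 0.6 m below the top edge, so the top edge sits at h_top = 1.11963 − 0.6 = 0.51963 m below the surface.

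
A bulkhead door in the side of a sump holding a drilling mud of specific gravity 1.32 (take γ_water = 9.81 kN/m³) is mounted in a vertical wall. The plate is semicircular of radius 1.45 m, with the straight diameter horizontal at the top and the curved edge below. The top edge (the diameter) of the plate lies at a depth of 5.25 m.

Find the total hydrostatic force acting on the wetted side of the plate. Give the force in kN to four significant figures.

F ≈ 250.8 kN

γ = 1.32 × 9.81 = 12.9492 kN/m³.
The centroid of a semicircle lies 4r/(3π) = 0.615399 m from the diameter, here below the top edge, so the centroid depth is h_c = 5.25 + 0.615399 = 5.8654 m.
A = πr²/2 = π × 1.45²/2 = 3.3026 m².
Resultant F = γ·h_c·A = 12.9492 × 5.8654 × 3.3026 = 250.84 kN.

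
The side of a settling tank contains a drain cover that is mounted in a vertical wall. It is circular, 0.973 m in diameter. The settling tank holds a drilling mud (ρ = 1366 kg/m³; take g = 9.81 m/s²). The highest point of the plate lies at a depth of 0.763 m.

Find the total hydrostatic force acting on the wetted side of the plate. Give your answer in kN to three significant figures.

γ = ρg = 1366 × 9.81 / 1000 = 13.40046 kN/m³.
The centroid is at the centre, 0.4865 m below the top of the plate, so the centroid depth is h_c = 0.763 + 0.4865 = 1.2495 m.
A = π(0.4865)² = 0.743559 m².
Resultant F = γ·h_c·A = 13.40046 × 1.2495 × 0.743559 = 12.4501 kN.

F ≈ 12.5 kN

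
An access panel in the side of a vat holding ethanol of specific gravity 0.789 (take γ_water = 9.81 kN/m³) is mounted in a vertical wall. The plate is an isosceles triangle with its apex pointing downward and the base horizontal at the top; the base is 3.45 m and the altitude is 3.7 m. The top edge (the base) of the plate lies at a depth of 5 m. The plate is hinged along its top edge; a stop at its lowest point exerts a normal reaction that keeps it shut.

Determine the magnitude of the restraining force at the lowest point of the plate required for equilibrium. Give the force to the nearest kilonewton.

P ≈ 113 kN

γ = 0.789 × 9.81 = 7.74009 kN/m³.
With the apex down, the centroid sits h/3 = 3.7/3 = 1.23333 m below the base (the top edge), so the centroid depth is h_c = 5 + 1.23333 = 6.23333 m.
A = ½ × 3.45 × 3.7 = 6.3825 m².
Resultant F = γ·h_c·A = 7.74009 × 6.23333 × 6.3825 = 307.934 kN.
I_c = b·h³/36 = 3.45 × 3.7³/36 = 4.85425 m⁴.
Centre of pressure: y_p = y_c + I_c/(y_c·A) = 6.23333 + 4.85425/(6.23333 × 6.3825) = 6.23333 + 0.122014 = 6.35534 m along the plane.
The resultant acts 1.23333 + 0.122014 = 1.35534 m (along the plate) below the hinge at the top edge, so the moment about the hinge is M = F × 1.35534 = 307.934 × 1.35534 = 417.355 kN·m.
A normal force at the bottom, 3.7 m from the hinge, must supply this moment: P = 417.355/3.7 = 112.799 kN.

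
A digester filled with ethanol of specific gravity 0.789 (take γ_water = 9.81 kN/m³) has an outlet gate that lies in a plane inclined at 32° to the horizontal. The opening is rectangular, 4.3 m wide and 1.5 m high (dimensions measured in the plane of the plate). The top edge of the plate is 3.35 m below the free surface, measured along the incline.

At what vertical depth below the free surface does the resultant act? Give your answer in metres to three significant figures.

h_p = 2.20 m

γ = 0.789 × 9.81 = 7.74009 kN/m³.
Let θ = 32° be the plate's angle to the horizontal; measure y along the incline from where the plane meets the free surface. Vertical depth h = y·sinθ with sinθ = 0.529919.
The centroid lies 1.5/2 = 0.75 m below the top edge, so y_c = 3.35 + 0.75 = 4.1 m and h_c = 4.1 × 0.529919 = 2.17267 m.
A = 4.3 × 1.5 = 6.45 m².
Resultant F = γ·h_c·A = 7.74009 × 2.17267 × 6.45 = 108.467 kN.
I_c = b·h³/12 = 4.3 × 1.5³/12 = 1.20937 m⁴.
Centre of pressure: y_p = y_c + I_c/(y_c·A) = 4.1 + 1.20937/(4.1 × 6.45) = 4.1 + 0.0457315 = 4.14573 m along the plane.
Vertically, h_p = y_p·sinθ = 4.14573 × 0.529919 = 2.1969 m.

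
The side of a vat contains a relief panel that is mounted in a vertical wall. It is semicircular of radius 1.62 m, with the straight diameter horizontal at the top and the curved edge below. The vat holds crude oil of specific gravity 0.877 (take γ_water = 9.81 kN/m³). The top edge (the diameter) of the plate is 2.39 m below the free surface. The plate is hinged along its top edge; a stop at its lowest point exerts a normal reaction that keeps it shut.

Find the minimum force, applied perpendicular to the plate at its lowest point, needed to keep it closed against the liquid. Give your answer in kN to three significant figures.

P ≈ 50.3 kN

γ = 0.877 × 9.81 = 8.60337 kN/m³.
The centroid of a semicircle lies 4r/(3π) = 0.687549 m from the diameter, here below the top edge, so the centroid depth is h_c = 2.39 + 0.687549 = 3.07755 m.
A = πr²/2 = π × 1.62²/2 = 4.1224 m².
Resultant F = γ·h_c·A = 8.60337 × 3.07755 × 4.1224 = 109.15 kN.
I_c = (π/8 − 8/(9π))·r⁴ = 0.109757 × 1.62⁴ = 0.755949 m⁴.
Centre of pressure: y_p = y_c + I_c/(y_c·A) = 3.07755 + 0.755949/(3.07755 × 4.1224) = 3.07755 + 0.059585 = 3.13713 m along the plane.
The resultant acts 0.687549 + 0.059585 = 0.747134 m (along the plate) below the hinge at the top edge, so the moment about the hinge is M = F × 0.747134 = 109.15 × 0.747134 = 81.5497 kN·m.
A normal force at the bottom, 1.62 m from the hinge, must supply this moment: P = 81.5497/1.62 = 50.3393 kN.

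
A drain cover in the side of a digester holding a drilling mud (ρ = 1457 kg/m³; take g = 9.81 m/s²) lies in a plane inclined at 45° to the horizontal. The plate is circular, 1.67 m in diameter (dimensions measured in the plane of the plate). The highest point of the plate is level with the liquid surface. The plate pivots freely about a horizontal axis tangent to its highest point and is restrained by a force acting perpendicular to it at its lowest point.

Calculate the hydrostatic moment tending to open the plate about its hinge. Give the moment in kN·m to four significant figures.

γ = ρg = 1457 × 9.81 / 1000 = 14.29317 kN/m³.
Let θ = 45° be the plate's angle to the horizontal; measure y along the incline from where the plane meets the free surface. Vertical depth h = y·sinθ with sinθ = 0.707107.
The centroid is at the centre, 0.835 m below the top of the plate, so y_c = 0.835 m and h_c = 0.835 × 0.707107 = 0.590434 m.
A = π(0.835)² = 2.1904 m².
Resultant F = γ·h_c·A = 14.29317 × 0.590434 × 2.1904 = 18.4852 kN.
I_c = πr⁴/4 = π × 0.835⁴/4 = 0.3818 m⁴.
Centre of pressure: y_p = y_c + I_c/(y_c·A) = 0.835 + 0.3818/(0.835 × 2.1904) = 0.835 + 0.20875 = 1.04375 m along the plane.
The resultant acts 0.835 + 0.20875 = 1.04375 m (along the plate) below the hinge at the top edge, so the moment about the hinge is M = F × 1.04375 = 18.4852 × 1.04375 = 19.2939 kN·m.

M ≈ 19.29 kN·m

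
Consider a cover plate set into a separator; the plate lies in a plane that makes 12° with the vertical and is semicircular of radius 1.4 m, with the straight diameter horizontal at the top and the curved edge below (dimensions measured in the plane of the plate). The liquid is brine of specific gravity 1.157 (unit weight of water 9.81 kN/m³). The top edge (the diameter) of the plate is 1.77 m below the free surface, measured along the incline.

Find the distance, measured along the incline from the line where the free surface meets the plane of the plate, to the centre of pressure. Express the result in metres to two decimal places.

γ = 1.157 × 9.81 = 11.35017 kN/m³.
The plate makes 12° with the vertical, i.e. θ = 90° − 12° = 78° to the horizontal. Measuring y along the incline from the free-surface line, vertical depth h = y·sinθ with sinθ = 0.978148.
The centroid of a semicircle lies 4r/(3π) = 0.594178 m from the diameter, here below the top edge, so y_c = 1.77 + 0.594178 = 2.36418 m and h_c = 2.36418 × 0.978148 = 2.31252 m.
A = πr²/2 = π × 1.4²/2 = 3.07876 m².
Resultant F = γ·h_c·A = 11.35017 × 2.31252 × 3.07876 = 80.8097 kN.
I_c = (π/8 − 8/(9π))·r⁴ = 0.109757 × 1.4⁴ = 0.421642 m⁴.
Centre of pressure: y_p = y_c + I_c/(y_c·A) = 2.36418 + 0.421642/(2.36418 × 3.07876) = 2.36418 + 0.0579279 = 2.42211 m along the plane.

y_p = 2.42 m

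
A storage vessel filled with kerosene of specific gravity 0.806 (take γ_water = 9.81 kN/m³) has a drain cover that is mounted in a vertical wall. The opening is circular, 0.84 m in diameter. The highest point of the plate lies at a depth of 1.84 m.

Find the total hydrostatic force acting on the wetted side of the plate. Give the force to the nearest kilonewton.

γ = 0.806 × 9.81 = 7.90686 kN/m³.
The centroid is at the centre, 0.42 m below the top of the plate, so the centroid depth is h_c = 1.84 + 0.42 = 2.26 m.
A = π(0.42)² = 0.554177 m².
Resultant F = γ·h_c·A = 7.90686 × 2.26 × 0.554177 = 9.90287 kN.

F ≈ 10 kN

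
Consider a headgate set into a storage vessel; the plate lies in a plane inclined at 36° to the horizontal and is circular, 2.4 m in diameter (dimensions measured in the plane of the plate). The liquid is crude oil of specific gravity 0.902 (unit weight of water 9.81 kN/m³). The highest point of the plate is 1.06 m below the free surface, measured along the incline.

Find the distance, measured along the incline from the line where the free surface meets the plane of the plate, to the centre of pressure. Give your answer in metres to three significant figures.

γ = 0.902 × 9.81 = 8.84862 kN/m³.
Let θ = 36° be the plate's angle to the horizontal; measure y along the incline from where the plane meets the free surface. Vertical depth h = y·sinθ with sinθ = 0.587785.
The centroid is at the centre, 1.2 m below the top of the plate, so y_c = 1.06 + 1.2 = 2.26 m and h_c = 2.26 × 0.587785 = 1.32839 m.
A = π(1.2)² = 4.52389 m².
Resultant F = γ·h_c·A = 8.84862 × 1.32839 × 4.52389 = 53.1757 kN.
I_c = πr⁴/4 = π × 1.2⁴/4 = 1.6286 m⁴.
Centre of pressure: y_p = y_c + I_c/(y_c·A) = 2.26 + 1.6286/(2.26 × 4.52389) = 2.26 + 0.159292 = 2.41929 m along the plane.

y_p = 2.42 m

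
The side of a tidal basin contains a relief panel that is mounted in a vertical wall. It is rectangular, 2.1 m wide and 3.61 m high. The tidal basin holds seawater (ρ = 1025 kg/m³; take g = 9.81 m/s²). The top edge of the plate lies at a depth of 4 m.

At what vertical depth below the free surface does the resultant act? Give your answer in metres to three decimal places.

h_p = 5.992 m

γ = ρg = 1025 × 9.81 / 1000 = 10.05525 kN/m³.
The centroid lies 3.61/2 = 1.805 m below the top edge, so the centroid depth is h_c = 4 + 1.805 = 5.805 m.
A = 2.1 × 3.61 = 7.581 m².
Resultant F = γ·h_c·A = 10.05525 × 5.805 × 7.581 = 442.508 kN.
I_c = b·h³/12 = 2.1 × 3.61³/12 = 8.23303 m⁴.
Centre of pressure: y_p = y_c + I_c/(y_c·A) = 5.805 + 8.23303/(5.805 × 7.581) = 5.805 + 0.187082 = 5.99208 m along the plane.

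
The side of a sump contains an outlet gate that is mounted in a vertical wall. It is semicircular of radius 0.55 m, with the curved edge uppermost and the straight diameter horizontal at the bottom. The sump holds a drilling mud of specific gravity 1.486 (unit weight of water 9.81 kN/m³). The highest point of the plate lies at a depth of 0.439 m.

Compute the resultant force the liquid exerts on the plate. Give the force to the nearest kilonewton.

F ≈ 5 kN

γ = 1.486 × 9.81 = 14.57766 kN/m³.
The centroid lies 4r/(3π) = 0.233427 m above the diameter, so r − 4r/(3π) = 0.55 − 0.233427 = 0.316573 m below the topmost point, so the centroid depth is h_c = 0.439 + 0.316573 = 0.755573 m.
A = πr²/2 = π × 0.55²/2 = 0.475166 m².
Resultant F = γ·h_c·A = 14.57766 × 0.755573 × 0.475166 = 5.23371 kN.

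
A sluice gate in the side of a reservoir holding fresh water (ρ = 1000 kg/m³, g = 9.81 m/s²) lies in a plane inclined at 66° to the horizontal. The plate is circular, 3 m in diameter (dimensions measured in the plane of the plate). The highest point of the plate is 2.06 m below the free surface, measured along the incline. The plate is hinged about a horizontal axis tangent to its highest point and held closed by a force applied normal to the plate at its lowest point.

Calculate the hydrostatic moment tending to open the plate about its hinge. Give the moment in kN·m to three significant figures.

M ≈ 374 kN·m

γ = ρg = 1000 × 9.81 = 9810 N/m³ = 9.81 kN/m³.
Let θ = 66° be the plate's angle to the horizontal; measure y along the incline from where the plane meets the free surface. Vertical depth h = y·sinθ with sinθ = 0.913545.
The centroid is at the centre, 1.5 m below the top of the plate, so y_c = 2.06 + 1.5 = 3.56 m and h_c = 3.56 × 0.913545 = 3.25222 m.
A = π(1.5)² = 7.06858 m².
Resultant F = γ·h_c·A = 9.81 × 3.25222 × 7.06858 = 225.518 kN.
I_c = πr⁴/4 = π × 1.5⁴/4 = 3.97608 m⁴.
Centre of pressure: y_p = y_c + I_c/(y_c·A) = 3.56 + 3.97608/(3.56 × 7.06858) = 3.56 + 0.158006 = 3.71801 m along the plane.
The resultant acts 1.5 + 0.158006 = 1.65801 m (along the plate) below the hinge at the top edge, so the moment about the hinge is M = F × 1.65801 = 225.518 × 1.65801 = 373.911 kN·m.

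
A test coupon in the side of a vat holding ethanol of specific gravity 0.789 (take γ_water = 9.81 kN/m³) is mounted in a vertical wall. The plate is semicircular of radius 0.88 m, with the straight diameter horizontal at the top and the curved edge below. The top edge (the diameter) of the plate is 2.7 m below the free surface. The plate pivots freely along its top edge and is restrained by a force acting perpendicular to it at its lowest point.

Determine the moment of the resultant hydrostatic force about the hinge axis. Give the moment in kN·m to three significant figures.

M ≈ 11.3 kN·m

γ = 0.789 × 9.81 = 7.74009 kN/m³.
The centroid of a semicircle lies 4r/(3π) = 0.373484 m from the diameter, here below the top edge, so the centroid depth is h_c = 2.7 + 0.373484 = 3.07348 m.
A = πr²/2 = π × 0.88²/2 = 1.21642 m².
Resultant F = γ·h_c·A = 7.74009 × 3.07348 × 1.21642 = 28.9374 kN.
I_c = (π/8 − 8/(9π))·r⁴ = 0.109757 × 0.88⁴ = 0.0658208 m⁴.
Centre of pressure: y_p = y_c + I_c/(y_c·A) = 3.07348 + 0.0658208/(3.07348 × 1.21642) = 3.07348 + 0.0176055 = 3.09109 m along the plane.
The resultant acts 0.373484 + 0.0176055 = 0.391089 m (along the plate) below the hinge at the top edge, so the moment about the hinge is M = F × 0.391089 = 28.9374 × 0.391089 = 11.3171 kN·m.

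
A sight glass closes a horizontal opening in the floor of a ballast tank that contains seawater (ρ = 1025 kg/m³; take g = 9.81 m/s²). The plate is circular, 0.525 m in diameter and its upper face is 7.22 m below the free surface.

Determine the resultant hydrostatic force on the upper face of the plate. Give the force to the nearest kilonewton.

γ = ρg = 1025 × 9.81 / 1000 = 10.05525 kN/m³.
The plate is horizontal, so pressure is uniform at p = γ·h = 10.05525 × 7.22 = 72.5989 kN/m².
A = π(0.2625)² = 0.216475 m².
F = p·A = 72.5989 × 0.216475 = 15.7158 kN.

F ≈ 16 kN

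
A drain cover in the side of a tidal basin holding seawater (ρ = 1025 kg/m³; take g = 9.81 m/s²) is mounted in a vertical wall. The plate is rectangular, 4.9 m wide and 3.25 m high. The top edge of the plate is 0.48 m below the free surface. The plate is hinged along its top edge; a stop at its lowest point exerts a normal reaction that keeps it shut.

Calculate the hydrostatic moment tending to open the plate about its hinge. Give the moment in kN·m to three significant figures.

γ = ρg = 1025 × 9.81 / 1000 = 10.05525 kN/m³.
The centroid lies 3.25/2 = 1.625 m below the top edge, so the centroid depth is h_c = 0.48 + 1.625 = 2.105 m.
A = 4.9 × 3.25 = 15.925 m².
Resultant F = γ·h_c·A = 10.05525 × 2.105 × 15.925 = 337.073 kN.
I_c = b·h³/12 = 4.9 × 3.25³/12 = 14.0173 m⁴.
Centre of pressure: y_p = y_c + I_c/(y_c·A) = 2.105 + 14.0173/(2.105 × 15.925) = 2.105 + 0.418151 = 2.52315 m along the plane.
The resultant acts 1.625 + 0.418151 = 2.04315 m (along the plate) below the hinge at the top edge, so the moment about the hinge is M = F × 2.04315 = 337.073 × 2.04315 = 688.691 kN·m.

M ≈ 689 kN·m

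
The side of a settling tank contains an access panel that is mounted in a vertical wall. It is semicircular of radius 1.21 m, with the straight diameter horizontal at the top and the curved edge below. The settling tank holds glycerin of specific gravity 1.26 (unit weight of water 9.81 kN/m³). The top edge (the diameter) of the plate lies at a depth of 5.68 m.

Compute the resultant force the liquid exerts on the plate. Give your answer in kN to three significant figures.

γ = 1.26 × 9.81 = 12.3606 kN/m³.
The centroid of a semicircle lies 4r/(3π) = 0.51354 m from the diameter, here below the top edge, so the centroid depth is h_c = 5.68 + 0.51354 = 6.19354 m.
A = πr²/2 = π × 1.21²/2 = 2.2998 m².
Resultant F = γ·h_c·A = 12.3606 × 6.19354 × 2.2998 = 176.063 kN.

F ≈ 176 kN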